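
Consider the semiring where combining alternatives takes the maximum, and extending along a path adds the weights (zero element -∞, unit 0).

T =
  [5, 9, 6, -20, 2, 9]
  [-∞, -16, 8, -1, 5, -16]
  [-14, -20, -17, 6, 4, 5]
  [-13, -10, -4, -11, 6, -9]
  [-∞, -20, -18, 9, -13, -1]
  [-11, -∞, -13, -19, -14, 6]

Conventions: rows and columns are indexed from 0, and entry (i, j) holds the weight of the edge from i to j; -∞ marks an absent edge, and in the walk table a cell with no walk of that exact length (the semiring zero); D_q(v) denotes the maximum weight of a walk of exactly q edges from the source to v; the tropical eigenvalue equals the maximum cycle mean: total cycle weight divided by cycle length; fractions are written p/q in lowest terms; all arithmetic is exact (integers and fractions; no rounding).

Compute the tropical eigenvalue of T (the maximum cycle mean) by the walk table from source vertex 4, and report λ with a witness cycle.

q=0: [-∞, -∞, -∞, -∞, 0, -∞]
q=1: [-∞, -20, -18, 9, -13, -1]
q=2: [-4, -1, 5, -2, 15, 5]
q=3: [1, 5, 7, 24, 9, 14]
q=4: [11, 14, 20, 18, 30, 20]
q=5: [16, 20, 22, 39, 24, 29]
q=6: [26, 29, 35, 33, 45, 35]
Optimal cycle mean attained by: cycle 3->4->3, total 6 + 9, length 2.
Answer: λ = 15/2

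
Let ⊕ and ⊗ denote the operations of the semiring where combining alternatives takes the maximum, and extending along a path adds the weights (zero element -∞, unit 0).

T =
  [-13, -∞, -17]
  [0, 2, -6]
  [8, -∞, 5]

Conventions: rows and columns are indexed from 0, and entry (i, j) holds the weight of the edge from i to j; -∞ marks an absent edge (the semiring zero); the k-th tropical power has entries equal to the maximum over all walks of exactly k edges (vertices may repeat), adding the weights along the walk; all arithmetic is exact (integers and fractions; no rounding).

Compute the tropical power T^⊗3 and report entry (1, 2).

T^⊗2:
  [-9, -∞, -12]
  [2, 4, -1]
  [13, -∞, 10]
T^⊗3:
  [-4, -∞, -7]
  [7, 6, 4]
  [18, -∞, 15]
Key observation: the optimum is the walk 1->2->2->2, with weight (-6) + 5 + 5 = 4.
Optimal value attained by: walk 1->2->2->2.
Answer: (T^⊗3)[1][2] = 4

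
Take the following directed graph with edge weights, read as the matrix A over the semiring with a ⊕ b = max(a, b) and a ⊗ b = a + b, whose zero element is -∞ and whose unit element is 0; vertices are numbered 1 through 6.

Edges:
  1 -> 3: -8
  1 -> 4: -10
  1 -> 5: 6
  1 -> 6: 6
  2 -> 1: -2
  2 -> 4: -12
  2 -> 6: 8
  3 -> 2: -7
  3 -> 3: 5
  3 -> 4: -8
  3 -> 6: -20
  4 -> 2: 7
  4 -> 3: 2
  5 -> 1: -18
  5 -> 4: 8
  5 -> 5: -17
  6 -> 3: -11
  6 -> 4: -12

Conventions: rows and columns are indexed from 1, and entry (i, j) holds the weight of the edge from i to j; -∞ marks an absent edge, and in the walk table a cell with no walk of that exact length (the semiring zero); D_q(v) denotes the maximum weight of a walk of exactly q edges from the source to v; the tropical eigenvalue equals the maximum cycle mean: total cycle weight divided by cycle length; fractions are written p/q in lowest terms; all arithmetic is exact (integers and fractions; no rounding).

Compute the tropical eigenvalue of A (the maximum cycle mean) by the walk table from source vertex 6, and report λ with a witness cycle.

q=0: [-∞, -∞, -∞, -∞, -∞, 0]
q=1: [-∞, -∞, -11, -12, -∞, -∞]
q=2: [-∞, -5, -6, -19, -∞, -31]
q=3: [-7, -12, -1, -14, -∞, 3]
q=4: [-14, -7, 4, -9, -1, -1]
q=5: [-9, -2, 9, 7, -8, 1]
q=6: [-4, 14, 14, 1, -3, 6]
Optimal cycle mean attained by: cycle 3->3, total 5, length 1.
Answer: λ = 5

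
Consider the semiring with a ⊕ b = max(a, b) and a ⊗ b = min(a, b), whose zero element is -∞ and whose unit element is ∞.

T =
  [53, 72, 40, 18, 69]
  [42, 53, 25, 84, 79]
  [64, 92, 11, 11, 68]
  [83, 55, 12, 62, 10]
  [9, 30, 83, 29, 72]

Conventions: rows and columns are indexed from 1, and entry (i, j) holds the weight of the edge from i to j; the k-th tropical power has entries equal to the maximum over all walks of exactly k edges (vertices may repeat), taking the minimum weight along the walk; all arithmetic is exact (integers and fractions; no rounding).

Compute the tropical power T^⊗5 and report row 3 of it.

T^⊗2:
  [53, 53, 69, 72, 72]
  [83, 55, 79, 62, 72]
  [53, 64, 68, 84, 79]
  [62, 72, 40, 62, 69]
  [64, 83, 72, 30, 72]
T^⊗3:
  [72, 69, 72, 62, 72]
  [64, 79, 72, 62, 72]
  [83, 68, 79, 64, 72]
  [62, 62, 69, 72, 72]
  [64, 72, 72, 83, 79]
T^⊗4:
  [64, 72, 72, 69, 72]
  [64, 72, 72, 79, 79]
  [64, 79, 72, 68, 72]
  [72, 69, 72, 62, 72]
  [83, 72, 79, 72, 72]
T^⊗5:
  [69, 72, 72, 72, 72]
  [79, 72, 79, 72, 72]
  [68, 72, 72, 79, 79]
  [64, 72, 72, 69, 72]
  [72, 79, 72, 72, 72]
Answer: row 3 of T^⊗5 = [68, 72, 72, 79, 79]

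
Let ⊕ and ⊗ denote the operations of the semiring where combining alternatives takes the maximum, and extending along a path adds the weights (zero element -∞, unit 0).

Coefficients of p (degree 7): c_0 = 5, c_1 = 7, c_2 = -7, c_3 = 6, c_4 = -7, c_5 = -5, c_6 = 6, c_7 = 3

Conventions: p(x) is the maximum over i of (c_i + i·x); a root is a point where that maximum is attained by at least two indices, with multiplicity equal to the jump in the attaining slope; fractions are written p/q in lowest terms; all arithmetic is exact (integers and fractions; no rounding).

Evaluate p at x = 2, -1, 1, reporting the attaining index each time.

p(2) = max(5+0·2=5, 7+1·2=9, -7+2·2=-3, 6+3·2=12, -7+4·2=1, -5+5·2=5, 6+6·2=18, 3+7·2=17) = 18 (attained by i=6)
p(-1) = max(5+0·(-1)=5, 7+1·(-1)=6, -7+2·(-1)=-9, 6+3·(-1)=3, -7+4·(-1)=-11, -5+5·(-1)=-10, 6+6·(-1)=0, 3+7·(-1)=-4) = 6 (attained by i=1)
p(1) = max(5+0·1=5, 7+1·1=8, -7+2·1=-5, 6+3·1=9, -7+4·1=-3, -5+5·1=0, 6+6·1=12, 3+7·1=10) = 12 (attained by i=6)
Answer: p(2) = 18; p(-1) = 6; p(1) = 12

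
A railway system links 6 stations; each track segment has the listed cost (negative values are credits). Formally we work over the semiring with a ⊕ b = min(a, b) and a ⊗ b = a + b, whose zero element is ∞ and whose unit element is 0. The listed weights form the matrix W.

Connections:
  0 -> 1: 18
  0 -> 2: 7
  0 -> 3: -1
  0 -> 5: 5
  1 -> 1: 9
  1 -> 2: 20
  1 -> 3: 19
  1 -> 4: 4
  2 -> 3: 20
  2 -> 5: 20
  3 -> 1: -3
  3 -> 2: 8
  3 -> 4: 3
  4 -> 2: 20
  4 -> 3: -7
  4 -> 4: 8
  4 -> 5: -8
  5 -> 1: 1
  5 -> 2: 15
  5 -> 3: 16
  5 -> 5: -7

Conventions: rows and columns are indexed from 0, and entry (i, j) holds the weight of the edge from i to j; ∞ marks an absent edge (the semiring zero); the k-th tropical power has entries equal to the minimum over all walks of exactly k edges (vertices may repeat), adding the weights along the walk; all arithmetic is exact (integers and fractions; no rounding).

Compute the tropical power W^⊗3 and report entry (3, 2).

W^⊗2:
  [∞, -4, 7, 21, 2, -2]
  [∞, 16, 24, -3, 12, -4]
  [∞, 17, 28, 36, 23, 13]
  [∞, 6, 17, -4, 1, -5]
  [∞, -10, 1, 1, -4, -15]
  [∞, -6, 8, 9, 5, -14]
W^⊗3:
  [∞, -1, 13, -5, 0, -9]
  [∞, -6, 5, 5, 0, -11]
  [∞, 14, 28, 16, 21, 6]
  [∞, -7, 4, -6, -1, -12]
  [∞, -14, 0, -11, -6, -22]
  [∞, -13, 1, -2, -2, -21]
Key observation: the optimum is the walk 3->4->3->2, with weight 3 + (-7) + 8 = 4.
Optimal value attained by: walk 3->4->3->2.
Answer: (W^⊗3)[3][2] = 4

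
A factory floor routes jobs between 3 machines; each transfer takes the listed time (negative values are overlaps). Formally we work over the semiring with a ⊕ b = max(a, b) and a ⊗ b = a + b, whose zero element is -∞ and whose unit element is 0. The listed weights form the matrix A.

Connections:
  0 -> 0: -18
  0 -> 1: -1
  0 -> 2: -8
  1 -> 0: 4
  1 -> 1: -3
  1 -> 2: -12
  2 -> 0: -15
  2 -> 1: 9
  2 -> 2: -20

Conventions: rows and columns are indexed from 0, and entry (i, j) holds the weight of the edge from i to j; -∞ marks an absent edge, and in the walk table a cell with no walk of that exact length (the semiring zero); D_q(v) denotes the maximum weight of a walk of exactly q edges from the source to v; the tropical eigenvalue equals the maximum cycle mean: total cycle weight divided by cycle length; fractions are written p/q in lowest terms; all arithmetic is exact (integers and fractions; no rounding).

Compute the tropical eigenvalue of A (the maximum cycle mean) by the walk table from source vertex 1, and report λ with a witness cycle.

q=0: [-∞, 0, -∞]
q=1: [4, -3, -12]
q=2: [1, 3, -4]
q=3: [7, 5, -7]
Optimal cycle mean attained by: cycle 0->2->1->0, total (-8) + 9 + 4, length 3.
Answer: λ = 5/3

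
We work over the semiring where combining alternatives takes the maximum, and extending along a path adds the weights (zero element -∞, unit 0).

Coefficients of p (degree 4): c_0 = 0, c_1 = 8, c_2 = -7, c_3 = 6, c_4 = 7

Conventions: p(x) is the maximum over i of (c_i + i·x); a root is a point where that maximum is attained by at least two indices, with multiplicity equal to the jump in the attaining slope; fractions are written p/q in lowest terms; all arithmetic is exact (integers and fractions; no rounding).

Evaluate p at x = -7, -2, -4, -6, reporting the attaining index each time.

p(-7) = max(0+0·(-7)=0, 8+1·(-7)=1, -7+2·(-7)=-21, 6+3·(-7)=-15, 7+4·(-7)=-21) = 1 (attained by i=1)
p(-2) = max(0+0·(-2)=0, 8+1·(-2)=6, -7+2·(-2)=-11, 6+3·(-2)=0, 7+4·(-2)=-1) = 6 (attained by i=1)
p(-4) = max(0+0·(-4)=0, 8+1·(-4)=4, -7+2·(-4)=-15, 6+3·(-4)=-6, 7+4·(-4)=-9) = 4 (attained by i=1)
p(-6) = max(0+0·(-6)=0, 8+1·(-6)=2, -7+2·(-6)=-19, 6+3·(-6)=-12, 7+4·(-6)=-17) = 2 (attained by i=1)
Answer: p(-7) = 1; p(-2) = 6; p(-4) = 4; p(-6) = 2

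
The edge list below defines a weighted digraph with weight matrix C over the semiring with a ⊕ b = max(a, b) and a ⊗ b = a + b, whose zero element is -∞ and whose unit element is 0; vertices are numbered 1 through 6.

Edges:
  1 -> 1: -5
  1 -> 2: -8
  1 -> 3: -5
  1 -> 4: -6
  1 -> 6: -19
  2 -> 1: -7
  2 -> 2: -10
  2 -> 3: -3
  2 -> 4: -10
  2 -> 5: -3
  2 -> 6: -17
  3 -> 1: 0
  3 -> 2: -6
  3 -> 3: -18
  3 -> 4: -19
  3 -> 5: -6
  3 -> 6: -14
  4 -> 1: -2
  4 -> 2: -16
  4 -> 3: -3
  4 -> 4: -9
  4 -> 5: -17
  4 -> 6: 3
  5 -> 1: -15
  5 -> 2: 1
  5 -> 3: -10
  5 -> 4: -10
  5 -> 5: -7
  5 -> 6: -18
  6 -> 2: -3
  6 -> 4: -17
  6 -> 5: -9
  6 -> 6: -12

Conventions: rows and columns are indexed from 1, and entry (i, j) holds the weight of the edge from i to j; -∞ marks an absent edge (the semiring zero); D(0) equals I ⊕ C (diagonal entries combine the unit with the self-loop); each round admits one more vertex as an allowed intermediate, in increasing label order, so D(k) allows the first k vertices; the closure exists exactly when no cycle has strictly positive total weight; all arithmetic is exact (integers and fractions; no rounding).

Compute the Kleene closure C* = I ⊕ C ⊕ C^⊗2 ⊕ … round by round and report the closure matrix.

D(0):
  [0, -8, -5, -6, -∞, -19]
  [-7, 0, -3, -10, -3, -17]
  [0, -6, 0, -19, -6, -14]
  [-2, -16, -3, 0, -17, 3]
  [-15, 1, -10, -10, 0, -18]
  [-∞, -3, -∞, -17, -9, 0]
D(1):
  [0, -8, -5, -6, -∞, -19]
  [-7, 0, -3, -10, -3, -17]
  [0, -6, 0, -6, -6, -14]
  [-2, -10, -3, 0, -17, 3]
  [-15, 1, -10, -10, 0, -18]
  [-∞, -3, -∞, -17, -9, 0]
D(2):
  [0, -8, -5, -6, -11, -19]
  [-7, 0, -3, -10, -3, -17]
  [0, -6, 0, -6, -6, -14]
  [-2, -10, -3, 0, -13, 3]
  [-6, 1, -2, -9, 0, -16]
  [-10, -3, -6, -13, -6, 0]
D(3):
  [0, -8, -5, -6, -11, -19]
  [-3, 0, -3, -9, -3, -17]
  [0, -6, 0, -6, -6, -14]
  [-2, -9, -3, 0, -9, 3]
  [-2, 1, -2, -8, 0, -16]
  [-6, -3, -6, -12, -6, 0]
D(4):
  [0, -8, -5, -6, -11, -3]
  [-3, 0, -3, -9, -3, -6]
  [0, -6, 0, -6, -6, -3]
  [-2, -9, -3, 0, -9, 3]
  [-2, 1, -2, -8, 0, -5]
  [-6, -3, -6, -12, -6, 0]
D(5):
  [0, -8, -5, -6, -11, -3]
  [-3, 0, -3, -9, -3, -6]
  [0, -5, 0, -6, -6, -3]
  [-2, -8, -3, 0, -9, 3]
  [-2, 1, -2, -8, 0, -5]
  [-6, -3, -6, -12, -6, 0]
D(6):
  [0, -6, -5, -6, -9, -3]
  [-3, 0, -3, -9, -3, -6]
  [0, -5, 0, -6, -6, -3]
  [-2, 0, -3, 0, -3, 3]
  [-2, 1, -2, -8, 0, -5]
  [-6, -3, -6, -12, -6, 0]
Answer: C* = [[0, -6, -5, -6, -9, -3], [-3, 0, -3, -9, -3, -6], [0, -5, 0, -6, -6, -3], [-2, 0, -3, 0, -3, 3], [-2, 1, -2, -8, 0, -5], [-6, -3, -6, -12, -6, 0]]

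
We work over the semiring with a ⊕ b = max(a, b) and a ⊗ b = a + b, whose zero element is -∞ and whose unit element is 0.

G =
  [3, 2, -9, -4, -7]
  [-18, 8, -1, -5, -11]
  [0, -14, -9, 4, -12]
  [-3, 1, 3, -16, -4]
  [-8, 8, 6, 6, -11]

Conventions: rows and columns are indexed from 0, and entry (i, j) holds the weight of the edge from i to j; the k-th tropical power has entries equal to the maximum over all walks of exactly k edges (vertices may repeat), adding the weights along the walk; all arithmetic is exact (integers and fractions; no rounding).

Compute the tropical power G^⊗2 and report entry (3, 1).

G^⊗2:
  [6, 10, 1, -1, -4]
  [-1, 16, 7, 3, -3]
  [3, 5, 7, -4, 0]
  [3, 9, 2, 7, -9]
  [6, 16, 9, 10, 2]
Key observation: the optimum is the walk 3->1->1, with weight 1 + 8 = 9.
Optimal value attained by: walk 3->1->1.
Answer: (G^⊗2)[3][1] = 9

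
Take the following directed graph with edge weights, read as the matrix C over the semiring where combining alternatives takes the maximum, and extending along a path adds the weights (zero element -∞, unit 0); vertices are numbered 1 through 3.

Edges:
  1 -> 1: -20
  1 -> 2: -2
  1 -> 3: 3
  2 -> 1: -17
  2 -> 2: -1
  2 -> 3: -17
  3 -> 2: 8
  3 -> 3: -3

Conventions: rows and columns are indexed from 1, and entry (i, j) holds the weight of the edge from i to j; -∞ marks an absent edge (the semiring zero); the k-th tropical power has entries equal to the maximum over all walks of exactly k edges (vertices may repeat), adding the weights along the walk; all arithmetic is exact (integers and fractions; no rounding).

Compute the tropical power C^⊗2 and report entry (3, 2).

C^⊗2:
  [-19, 11, 0]
  [-18, -2, -14]
  [-9, 7, -6]
Key observation: the optimum is the walk 3->2->2, with weight 8 + (-1) = 7.
Optimal value attained by: walk 3->2->2.
Answer: (C^⊗2)[3][2] = 7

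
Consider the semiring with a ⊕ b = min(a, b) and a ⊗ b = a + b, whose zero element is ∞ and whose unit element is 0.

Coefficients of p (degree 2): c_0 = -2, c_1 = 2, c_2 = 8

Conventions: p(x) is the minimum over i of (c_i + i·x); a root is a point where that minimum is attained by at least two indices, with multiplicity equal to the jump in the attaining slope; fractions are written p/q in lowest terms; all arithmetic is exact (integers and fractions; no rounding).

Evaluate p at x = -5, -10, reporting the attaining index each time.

p(-5) = min(-2+0·(-5)=-2, 2+1·(-5)=-3, 8+2·(-5)=-2) = -3 (attained by i=1)
p(-10) = min(-2+0·(-10)=-2, 2+1·(-10)=-8, 8+2·(-10)=-12) = -12 (attained by i=2)
Answer: p(-5) = -3; p(-10) = -12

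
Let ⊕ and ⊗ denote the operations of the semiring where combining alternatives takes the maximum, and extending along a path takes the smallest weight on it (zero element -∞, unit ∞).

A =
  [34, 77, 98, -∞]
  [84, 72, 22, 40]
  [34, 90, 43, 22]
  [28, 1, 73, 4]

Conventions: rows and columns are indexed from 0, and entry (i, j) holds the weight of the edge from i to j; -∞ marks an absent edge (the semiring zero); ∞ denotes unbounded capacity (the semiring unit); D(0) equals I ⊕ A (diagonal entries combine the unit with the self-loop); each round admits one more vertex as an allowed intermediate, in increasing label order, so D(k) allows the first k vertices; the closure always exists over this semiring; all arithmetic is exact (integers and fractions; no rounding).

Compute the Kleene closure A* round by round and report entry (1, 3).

D(0):
  [∞, 77, 98, -∞]
  [84, ∞, 22, 40]
  [34, 90, ∞, 22]
  [28, 1, 73, ∞]
D(1):
  [∞, 77, 98, -∞]
  [84, ∞, 84, 40]
  [34, 90, ∞, 22]
  [28, 28, 73, ∞]
D(2):
  [∞, 77, 98, 40]
  [84, ∞, 84, 40]
  [84, 90, ∞, 40]
  [28, 28, 73, ∞]
D(3):
  [∞, 90, 98, 40]
  [84, ∞, 84, 40]
  [84, 90, ∞, 40]
  [73, 73, 73, ∞]
D(4):
  [∞, 90, 98, 40]
  [84, ∞, 84, 40]
  [84, 90, ∞, 40]
  [73, 73, 73, ∞]
Answer: A*[1][3] = 40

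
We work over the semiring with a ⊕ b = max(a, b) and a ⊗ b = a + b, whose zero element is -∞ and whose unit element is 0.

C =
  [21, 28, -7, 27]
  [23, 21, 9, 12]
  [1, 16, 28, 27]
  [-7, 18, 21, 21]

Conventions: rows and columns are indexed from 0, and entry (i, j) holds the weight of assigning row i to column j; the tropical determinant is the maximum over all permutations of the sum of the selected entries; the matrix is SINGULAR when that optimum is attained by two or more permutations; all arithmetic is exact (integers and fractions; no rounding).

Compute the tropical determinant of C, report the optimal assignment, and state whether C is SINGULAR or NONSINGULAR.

σ = (0, 1, 2, 3): 21 + 21 + 28 + 21 = 91
σ = (0, 1, 3, 2): 21 + 21 + 27 + 21 = 90
σ = (0, 2, 1, 3): 21 + 9 + 16 + 21 = 67
σ = (0, 2, 3, 1): 21 + 9 + 27 + 18 = 75
σ = (0, 3, 1, 2): 21 + 12 + 16 + 21 = 70
σ = (0, 3, 2, 1): 21 + 12 + 28 + 18 = 79
σ = (1, 0, 2, 3): 28 + 23 + 28 + 21 = 100
σ = (1, 0, 3, 2): 28 + 23 + 27 + 21 = 99
σ = (1, 2, 0, 3): 28 + 9 + 1 + 21 = 59
σ = (1, 2, 3, 0): 28 + 9 + 27 + (-7) = 57
σ = (1, 3, 0, 2): 28 + 12 + 1 + 21 = 62
σ = (1, 3, 2, 0): 28 + 12 + 28 + (-7) = 61
σ = (2, 0, 1, 3): (-7) + 23 + 16 + 21 = 53
σ = (2, 0, 3, 1): (-7) + 23 + 27 + 18 = 61
σ = (2, 1, 0, 3): (-7) + 21 + 1 + 21 = 36
σ = (2, 1, 3, 0): (-7) + 21 + 27 + (-7) = 34
σ = (2, 3, 0, 1): (-7) + 12 + 1 + 18 = 24
σ = (2, 3, 1, 0): (-7) + 12 + 16 + (-7) = 14
σ = (3, 0, 1, 2): 27 + 23 + 16 + 21 = 87
σ = (3, 0, 2, 1): 27 + 23 + 28 + 18 = 96
σ = (3, 1, 0, 2): 27 + 21 + 1 + 21 = 70
σ = (3, 1, 2, 0): 27 + 21 + 28 + (-7) = 69
σ = (3, 2, 0, 1): 27 + 9 + 1 + 18 = 55
σ = (3, 2, 1, 0): 27 + 9 + 16 + (-7) = 45
Optimal value attained by: σ = (1, 0, 2, 3).
Answer: det⊕(C) = 100; verdict: NONSINGULAR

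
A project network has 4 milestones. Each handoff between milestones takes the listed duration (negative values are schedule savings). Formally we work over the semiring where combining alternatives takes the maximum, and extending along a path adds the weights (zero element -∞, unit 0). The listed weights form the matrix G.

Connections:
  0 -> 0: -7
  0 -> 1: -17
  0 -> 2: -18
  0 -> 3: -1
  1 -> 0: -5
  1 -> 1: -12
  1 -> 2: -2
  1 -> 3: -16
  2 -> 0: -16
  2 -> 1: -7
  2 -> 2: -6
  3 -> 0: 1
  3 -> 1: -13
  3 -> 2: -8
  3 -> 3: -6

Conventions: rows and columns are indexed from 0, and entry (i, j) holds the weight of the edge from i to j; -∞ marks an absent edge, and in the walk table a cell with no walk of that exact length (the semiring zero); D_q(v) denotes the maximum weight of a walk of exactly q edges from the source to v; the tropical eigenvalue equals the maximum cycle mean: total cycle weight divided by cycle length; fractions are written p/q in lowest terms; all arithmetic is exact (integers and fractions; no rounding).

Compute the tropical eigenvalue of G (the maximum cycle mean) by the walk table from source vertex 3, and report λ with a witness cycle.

q=0: [-∞, -∞, -∞, 0]
q=1: [1, -13, -8, -6]
q=2: [-5, -15, -14, 0]
q=3: [1, -13, -8, -6]
q=4: [-5, -15, -14, 0]
Optimal cycle mean attained by: cycle 0->3->0, total (-1) + 1, length 2.
Answer: λ = 0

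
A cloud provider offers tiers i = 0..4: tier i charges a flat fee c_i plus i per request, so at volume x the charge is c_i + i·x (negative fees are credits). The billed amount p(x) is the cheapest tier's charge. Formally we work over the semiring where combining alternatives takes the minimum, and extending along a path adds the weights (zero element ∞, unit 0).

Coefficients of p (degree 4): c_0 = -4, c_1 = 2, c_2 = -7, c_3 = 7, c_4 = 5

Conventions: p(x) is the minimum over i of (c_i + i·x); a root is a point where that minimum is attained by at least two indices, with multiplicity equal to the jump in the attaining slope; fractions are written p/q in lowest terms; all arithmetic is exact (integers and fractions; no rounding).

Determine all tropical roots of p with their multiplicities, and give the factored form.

hull edge (i=0, c=-4) to (i=2, c=-7): slope -3/2, span 2
hull edge (i=2, c=-7) to (i=4, c=5): slope 6, span 2
Factored form: p(x) = 5 ⊗ (x ⊕ (-6)) ⊗ (x ⊕ (-6)) ⊗ (x ⊕ 3/2) ⊗ (x ⊕ 3/2)
Answer: roots = -6 (mult 2), 3/2 (mult 2)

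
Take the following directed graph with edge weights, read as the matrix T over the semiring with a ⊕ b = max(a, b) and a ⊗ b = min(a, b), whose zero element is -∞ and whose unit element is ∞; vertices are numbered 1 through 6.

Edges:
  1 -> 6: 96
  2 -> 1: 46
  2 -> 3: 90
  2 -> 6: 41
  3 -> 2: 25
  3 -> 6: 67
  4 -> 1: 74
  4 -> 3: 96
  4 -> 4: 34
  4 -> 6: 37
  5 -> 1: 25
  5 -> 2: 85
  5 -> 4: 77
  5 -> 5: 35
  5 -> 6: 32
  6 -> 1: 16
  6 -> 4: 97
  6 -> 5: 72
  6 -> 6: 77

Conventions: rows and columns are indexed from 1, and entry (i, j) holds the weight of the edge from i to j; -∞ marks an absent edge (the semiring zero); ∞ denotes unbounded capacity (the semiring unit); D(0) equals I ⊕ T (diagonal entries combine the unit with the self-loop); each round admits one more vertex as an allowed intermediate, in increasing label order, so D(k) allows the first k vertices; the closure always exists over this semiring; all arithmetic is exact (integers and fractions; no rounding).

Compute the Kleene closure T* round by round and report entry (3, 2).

D(0):
  [∞, -∞, -∞, -∞, -∞, 96]
  [46, ∞, 90, -∞, -∞, 41]
  [-∞, 25, ∞, -∞, -∞, 67]
  [74, -∞, 96, ∞, -∞, 37]
  [25, 85, -∞, 77, ∞, 32]
  [16, -∞, -∞, 97, 72, ∞]
D(1):
  [∞, -∞, -∞, -∞, -∞, 96]
  [46, ∞, 90, -∞, -∞, 46]
  [-∞, 25, ∞, -∞, -∞, 67]
  [74, -∞, 96, ∞, -∞, 74]
  [25, 85, -∞, 77, ∞, 32]
  [16, -∞, -∞, 97, 72, ∞]
D(2):
  [∞, -∞, -∞, -∞, -∞, 96]
  [46, ∞, 90, -∞, -∞, 46]
  [25, 25, ∞, -∞, -∞, 67]
  [74, -∞, 96, ∞, -∞, 74]
  [46, 85, 85, 77, ∞, 46]
  [16, -∞, -∞, 97, 72, ∞]
D(3):
  [∞, -∞, -∞, -∞, -∞, 96]
  [46, ∞, 90, -∞, -∞, 67]
  [25, 25, ∞, -∞, -∞, 67]
  [74, 25, 96, ∞, -∞, 74]
  [46, 85, 85, 77, ∞, 67]
  [16, -∞, -∞, 97, 72, ∞]
D(4):
  [∞, -∞, -∞, -∞, -∞, 96]
  [46, ∞, 90, -∞, -∞, 67]
  [25, 25, ∞, -∞, -∞, 67]
  [74, 25, 96, ∞, -∞, 74]
  [74, 85, 85, 77, ∞, 74]
  [74, 25, 96, 97, 72, ∞]
D(5):
  [∞, -∞, -∞, -∞, -∞, 96]
  [46, ∞, 90, -∞, -∞, 67]
  [25, 25, ∞, -∞, -∞, 67]
  [74, 25, 96, ∞, -∞, 74]
  [74, 85, 85, 77, ∞, 74]
  [74, 72, 96, 97, 72, ∞]
D(6):
  [∞, 72, 96, 96, 72, 96]
  [67, ∞, 90, 67, 67, 67]
  [67, 67, ∞, 67, 67, 67]
  [74, 72, 96, ∞, 72, 74]
  [74, 85, 85, 77, ∞, 74]
  [74, 72, 96, 97, 72, ∞]
Answer: T*[3][2] = 67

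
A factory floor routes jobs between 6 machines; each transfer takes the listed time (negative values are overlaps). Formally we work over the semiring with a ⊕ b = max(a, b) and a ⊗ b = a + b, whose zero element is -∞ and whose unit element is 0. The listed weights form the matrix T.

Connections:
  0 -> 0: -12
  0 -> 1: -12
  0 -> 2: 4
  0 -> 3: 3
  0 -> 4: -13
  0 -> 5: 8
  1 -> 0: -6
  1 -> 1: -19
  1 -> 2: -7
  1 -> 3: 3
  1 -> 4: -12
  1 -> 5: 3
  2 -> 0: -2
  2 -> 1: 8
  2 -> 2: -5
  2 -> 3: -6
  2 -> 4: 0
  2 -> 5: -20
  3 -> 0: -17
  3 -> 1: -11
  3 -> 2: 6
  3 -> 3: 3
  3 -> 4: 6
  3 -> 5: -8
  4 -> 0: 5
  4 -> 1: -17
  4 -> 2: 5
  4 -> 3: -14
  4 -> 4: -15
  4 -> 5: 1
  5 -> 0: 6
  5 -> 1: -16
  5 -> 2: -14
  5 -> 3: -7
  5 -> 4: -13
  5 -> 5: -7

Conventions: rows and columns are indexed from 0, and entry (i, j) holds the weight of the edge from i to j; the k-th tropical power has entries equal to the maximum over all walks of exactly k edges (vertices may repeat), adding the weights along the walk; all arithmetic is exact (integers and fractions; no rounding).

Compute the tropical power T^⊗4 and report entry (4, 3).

T^⊗2:
  [14, 12, 9, 6, 9, 1]
  [9, 1, 9, 6, 9, 2]
  [5, 3, 5, 11, 0, 11]
  [11, 14, 11, 6, 9, 7]
  [7, 13, 9, 8, 5, 13]
  [-1, -6, 10, 9, -1, 14]
T^⊗3:
  [14, 17, 18, 17, 12, 22]
  [14, 17, 14, 12, 12, 17]
  [17, 13, 17, 14, 17, 13]
  [14, 19, 15, 17, 12, 19]
  [19, 17, 14, 16, 14, 16]
  [20, 18, 15, 12, 15, 7]
T^⊗4:
  [28, 26, 23, 20, 23, 22]
  [23, 22, 18, 20, 18, 22]
  [22, 25, 22, 20, 20, 25]
  [25, 23, 23, 22, 23, 22]
  [22, 22, 23, 22, 22, 27]
  [20, 23, 24, 23, 18, 28]
Key observation: the optimum is the walk 4->0->5->0->3, with weight 5 + 8 + 6 + 3 = 22.
Optimal value attained by: walk 4->0->5->0->3.
Answer: (T^⊗4)[4][3] = 22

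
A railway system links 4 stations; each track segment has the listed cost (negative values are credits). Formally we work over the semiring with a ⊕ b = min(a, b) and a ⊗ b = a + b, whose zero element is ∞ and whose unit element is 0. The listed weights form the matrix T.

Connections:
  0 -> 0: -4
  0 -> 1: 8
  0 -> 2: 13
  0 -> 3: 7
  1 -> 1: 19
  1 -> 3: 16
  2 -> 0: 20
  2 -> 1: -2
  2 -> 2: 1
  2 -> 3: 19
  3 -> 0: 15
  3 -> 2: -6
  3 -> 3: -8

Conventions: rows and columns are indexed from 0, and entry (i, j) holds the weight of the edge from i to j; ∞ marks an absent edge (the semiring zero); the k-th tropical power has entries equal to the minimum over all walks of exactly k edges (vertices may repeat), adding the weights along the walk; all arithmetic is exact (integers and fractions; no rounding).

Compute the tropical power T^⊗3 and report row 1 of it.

T^⊗2:
  [-8, 4, 1, -1]
  [31, 38, 10, 8]
  [16, -1, 2, 11]
  [7, -8, -14, -16]
T^⊗3:
  [-12, -1, -7, -9]
  [23, 8, 2, 0]
  [12, 0, 3, 3]
  [-1, -16, -22, -24]
Answer: row 1 of T^⊗3 = [23, 8, 2, 0]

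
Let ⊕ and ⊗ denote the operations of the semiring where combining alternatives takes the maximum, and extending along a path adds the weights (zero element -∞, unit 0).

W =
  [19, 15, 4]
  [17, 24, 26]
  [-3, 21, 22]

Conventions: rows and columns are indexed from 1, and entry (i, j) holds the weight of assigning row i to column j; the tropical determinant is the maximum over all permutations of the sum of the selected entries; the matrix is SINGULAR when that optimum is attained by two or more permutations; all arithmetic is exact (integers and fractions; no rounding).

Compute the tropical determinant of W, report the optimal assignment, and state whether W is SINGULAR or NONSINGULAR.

σ = (1, 2, 3): 19 + 24 + 22 = 65
σ = (1, 3, 2): 19 + 26 + 21 = 66
σ = (2, 1, 3): 15 + 17 + 22 = 54
σ = (2, 3, 1): 15 + 26 + (-3) = 38
σ = (3, 1, 2): 4 + 17 + 21 = 42
σ = (3, 2, 1): 4 + 24 + (-3) = 25
Optimal value attained by: σ = (1, 3, 2).
Answer: det⊕(W) = 66; verdict: NONSINGULAR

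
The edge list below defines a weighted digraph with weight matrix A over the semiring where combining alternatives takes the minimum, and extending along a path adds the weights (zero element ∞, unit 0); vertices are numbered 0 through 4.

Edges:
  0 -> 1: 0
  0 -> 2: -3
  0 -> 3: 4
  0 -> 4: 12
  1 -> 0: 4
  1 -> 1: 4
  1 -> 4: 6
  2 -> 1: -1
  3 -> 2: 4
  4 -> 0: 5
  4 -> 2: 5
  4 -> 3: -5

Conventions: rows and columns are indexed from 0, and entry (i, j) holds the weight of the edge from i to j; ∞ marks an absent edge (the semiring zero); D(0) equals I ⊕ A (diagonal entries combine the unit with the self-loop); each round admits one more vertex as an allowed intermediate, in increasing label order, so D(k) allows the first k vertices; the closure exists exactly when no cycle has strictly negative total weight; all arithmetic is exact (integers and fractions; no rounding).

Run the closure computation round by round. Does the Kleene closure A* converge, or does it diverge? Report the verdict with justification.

D(0):
  [0, 0, -3, 4, 12]
  [4, 0, ∞, ∞, 6]
  [∞, -1, 0, ∞, ∞]
  [∞, ∞, 4, 0, ∞]
  [5, ∞, 5, -5, 0]
D(1):
  [0, 0, -3, 4, 12]
  [4, 0, 1, 8, 6]
  [∞, -1, 0, ∞, ∞]
  [∞, ∞, 4, 0, ∞]
  [5, 5, 2, -5, 0]
D(2):
  [0, 0, -3, 4, 6]
  [4, 0, 1, 8, 6]
  [3, -1, 0, 7, 5]
  [∞, ∞, 4, 0, ∞]
  [5, 5, 2, -5, 0]
D(3):
  [0, -4, -3, 4, 2]
  [4, 0, 1, 8, 6]
  [3, -1, 0, 7, 5]
  [7, 3, 4, 0, 9]
  [5, 1, 2, -5, 0]
D(4):
  [0, -4, -3, 4, 2]
  [4, 0, 1, 8, 6]
  [3, -1, 0, 7, 5]
  [7, 3, 4, 0, 9]
  [2, -2, -1, -5, 0]
D(5):
  [0, -4, -3, -3, 2]
  [4, 0, 1, 1, 6]
  [3, -1, 0, 0, 5]
  [7, 3, 4, 0, 9]
  [2, -2, -1, -5, 0]
Key observation: every diagonal entry stays at the unit through all rounds, so no improving cycle exists.
Answer: CONVERGES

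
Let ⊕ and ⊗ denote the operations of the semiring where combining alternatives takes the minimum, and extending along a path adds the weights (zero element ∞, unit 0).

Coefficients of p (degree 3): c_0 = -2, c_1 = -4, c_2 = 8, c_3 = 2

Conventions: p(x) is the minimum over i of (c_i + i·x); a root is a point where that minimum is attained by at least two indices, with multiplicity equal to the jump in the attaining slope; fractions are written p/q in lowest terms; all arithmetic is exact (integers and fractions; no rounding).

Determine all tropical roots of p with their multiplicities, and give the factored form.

hull edge (i=0, c=-2) to (i=1, c=-4): slope -2, span 1
hull edge (i=1, c=-4) to (i=3, c=2): slope 3, span 2
Factored form: p(x) = 2 ⊗ (x ⊕ (-3)) ⊗ (x ⊕ (-3)) ⊗ (x ⊕ 2)
Answer: roots = -3 (mult 2), 2 (mult 1)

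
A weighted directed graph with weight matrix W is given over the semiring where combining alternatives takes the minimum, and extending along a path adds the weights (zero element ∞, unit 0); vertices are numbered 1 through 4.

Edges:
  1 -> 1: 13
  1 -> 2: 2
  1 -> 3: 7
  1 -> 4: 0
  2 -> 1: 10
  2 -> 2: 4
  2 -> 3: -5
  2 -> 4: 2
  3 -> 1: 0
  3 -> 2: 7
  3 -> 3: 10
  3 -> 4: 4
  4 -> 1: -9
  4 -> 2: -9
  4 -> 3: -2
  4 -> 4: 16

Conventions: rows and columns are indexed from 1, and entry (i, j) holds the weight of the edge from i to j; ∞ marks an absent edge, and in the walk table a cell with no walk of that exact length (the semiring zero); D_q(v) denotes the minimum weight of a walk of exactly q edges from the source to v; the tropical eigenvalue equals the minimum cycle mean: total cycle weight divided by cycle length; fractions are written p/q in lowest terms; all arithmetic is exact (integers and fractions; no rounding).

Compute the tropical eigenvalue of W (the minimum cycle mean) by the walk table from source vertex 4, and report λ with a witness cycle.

q=0: [∞, ∞, ∞, 0]
q=1: [-9, -9, -2, 16]
q=2: [-2, -7, -14, -9]
q=3: [-18, -18, -12, -10]
q=4: [-19, -19, -23, -18]
Optimal cycle mean attained by: cycle 1->4->1, total 0 + (-9), length 2.
Answer: λ = -9/2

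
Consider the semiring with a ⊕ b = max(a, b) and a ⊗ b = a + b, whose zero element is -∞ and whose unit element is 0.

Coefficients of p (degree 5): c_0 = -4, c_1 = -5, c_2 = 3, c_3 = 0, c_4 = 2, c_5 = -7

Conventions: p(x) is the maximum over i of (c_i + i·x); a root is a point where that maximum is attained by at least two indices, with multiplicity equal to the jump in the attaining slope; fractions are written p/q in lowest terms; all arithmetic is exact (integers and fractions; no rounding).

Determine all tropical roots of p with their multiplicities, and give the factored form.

hull edge (i=0, c=-4) to (i=2, c=3): slope 7/2, span 2
hull edge (i=2, c=3) to (i=4, c=2): slope -1/2, span 2
hull edge (i=4, c=2) to (i=5, c=-7): slope -9, span 1
Factored form: p(x) = -7 ⊗ (x ⊕ (-7/2)) ⊗ (x ⊕ (-7/2)) ⊗ (x ⊕ 1/2) ⊗ (x ⊕ 1/2) ⊗ (x ⊕ 9)
Answer: roots = -7/2 (mult 2), 1/2 (mult 2), 9 (mult 1)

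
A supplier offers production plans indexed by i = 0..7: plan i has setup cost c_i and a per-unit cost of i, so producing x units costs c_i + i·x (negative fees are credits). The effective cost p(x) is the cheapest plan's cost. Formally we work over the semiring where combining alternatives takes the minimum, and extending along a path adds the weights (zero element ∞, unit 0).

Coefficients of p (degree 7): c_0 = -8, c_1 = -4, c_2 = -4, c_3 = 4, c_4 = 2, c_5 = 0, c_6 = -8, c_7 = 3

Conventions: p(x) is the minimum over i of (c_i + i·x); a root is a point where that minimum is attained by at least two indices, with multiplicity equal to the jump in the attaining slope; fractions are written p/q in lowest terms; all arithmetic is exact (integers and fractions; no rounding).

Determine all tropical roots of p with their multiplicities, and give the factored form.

hull edge (i=0, c=-8) to (i=6, c=-8): slope 0, span 6
hull edge (i=6, c=-8) to (i=7, c=3): slope 11, span 1
Factored form: p(x) = 3 ⊗ (x ⊕ (-11)) ⊗ (x ⊕ 0) ⊗ (x ⊕ 0) ⊗ (x ⊕ 0) ⊗ (x ⊕ 0) ⊗ (x ⊕ 0) ⊗ (x ⊕ 0)
Answer: roots = -11 (mult 1), 0 (mult 6)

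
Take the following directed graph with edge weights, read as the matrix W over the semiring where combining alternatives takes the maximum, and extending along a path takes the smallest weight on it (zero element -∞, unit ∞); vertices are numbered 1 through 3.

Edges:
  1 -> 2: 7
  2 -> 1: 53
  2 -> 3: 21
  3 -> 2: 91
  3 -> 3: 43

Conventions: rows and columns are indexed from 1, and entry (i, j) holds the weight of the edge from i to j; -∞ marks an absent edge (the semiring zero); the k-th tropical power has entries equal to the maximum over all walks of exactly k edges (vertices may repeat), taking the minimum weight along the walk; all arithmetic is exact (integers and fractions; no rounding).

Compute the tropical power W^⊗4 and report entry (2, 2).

W^⊗2:
  [7, -∞, 7]
  [-∞, 21, 21]
  [53, 43, 43]
W^⊗3:
  [-∞, 7, 7]
  [21, 21, 21]
  [43, 43, 43]
W^⊗4:
  [7, 7, 7]
  [21, 21, 21]
  [43, 43, 43]
Key observation: the optimum is the walk 2->3->3->3->2, with weight 21 min 43 min 43 min 91 = 21.
Optimal value attained by: walk 2->3->3->3->2.
Answer: (W^⊗4)[2][2] = 21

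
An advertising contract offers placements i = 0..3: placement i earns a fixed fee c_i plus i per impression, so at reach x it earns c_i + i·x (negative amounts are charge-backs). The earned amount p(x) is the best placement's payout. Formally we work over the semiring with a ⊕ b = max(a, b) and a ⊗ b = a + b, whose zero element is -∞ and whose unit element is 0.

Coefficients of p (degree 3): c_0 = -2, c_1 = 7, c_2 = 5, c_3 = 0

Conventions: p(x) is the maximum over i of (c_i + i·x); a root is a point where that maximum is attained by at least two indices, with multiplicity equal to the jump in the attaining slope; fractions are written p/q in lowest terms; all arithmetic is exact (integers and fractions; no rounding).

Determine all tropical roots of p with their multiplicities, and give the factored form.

hull edge (i=0, c=-2) to (i=1, c=7): slope 9, span 1
hull edge (i=1, c=7) to (i=2, c=5): slope -2, span 1
hull edge (i=2, c=5) to (i=3, c=0): slope -5, span 1
Factored form: p(x) = 0 ⊗ (x ⊕ (-9)) ⊗ (x ⊕ 2) ⊗ (x ⊕ 5)
Answer: roots = -9 (mult 1), 2 (mult 1), 5 (mult 1)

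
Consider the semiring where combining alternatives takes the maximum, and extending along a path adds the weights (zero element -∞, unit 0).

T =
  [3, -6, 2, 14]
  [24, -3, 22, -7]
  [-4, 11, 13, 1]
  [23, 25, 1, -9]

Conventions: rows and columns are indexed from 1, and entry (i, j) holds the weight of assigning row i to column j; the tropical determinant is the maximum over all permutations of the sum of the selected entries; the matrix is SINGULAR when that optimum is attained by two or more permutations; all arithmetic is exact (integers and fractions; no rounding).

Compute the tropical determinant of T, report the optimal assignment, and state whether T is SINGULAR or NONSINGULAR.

σ = (1, 2, 3, 4): 3 + (-3) + 13 + (-9) = 4
σ = (1, 2, 4, 3): 3 + (-3) + 1 + 1 = 2
σ = (1, 3, 2, 4): 3 + 22 + 11 + (-9) = 27
σ = (1, 3, 4, 2): 3 + 22 + 1 + 25 = 51
σ = (1, 4, 2, 3): 3 + (-7) + 11 + 1 = 8
σ = (1, 4, 3, 2): 3 + (-7) + 13 + 25 = 34
σ = (2, 1, 3, 4): (-6) + 24 + 13 + (-9) = 22
σ = (2, 1, 4, 3): (-6) + 24 + 1 + 1 = 20
σ = (2, 3, 1, 4): (-6) + 22 + (-4) + (-9) = 3
σ = (2, 3, 4, 1): (-6) + 22 + 1 + 23 = 40
σ = (2, 4, 1, 3): (-6) + (-7) + (-4) + 1 = -16
σ = (2, 4, 3, 1): (-6) + (-7) + 13 + 23 = 23
σ = (3, 1, 2, 4): 2 + 24 + 11 + (-9) = 28
σ = (3, 1, 4, 2): 2 + 24 + 1 + 25 = 52
σ = (3, 2, 1, 4): 2 + (-3) + (-4) + (-9) = -14
σ = (3, 2, 4, 1): 2 + (-3) + 1 + 23 = 23
σ = (3, 4, 1, 2): 2 + (-7) + (-4) + 25 = 16
σ = (3, 4, 2, 1): 2 + (-7) + 11 + 23 = 29
σ = (4, 1, 2, 3): 14 + 24 + 11 + 1 = 50
σ = (4, 1, 3, 2): 14 + 24 + 13 + 25 = 76
σ = (4, 2, 1, 3): 14 + (-3) + (-4) + 1 = 8
σ = (4, 2, 3, 1): 14 + (-3) + 13 + 23 = 47
σ = (4, 3, 1, 2): 14 + 22 + (-4) + 25 = 57
σ = (4, 3, 2, 1): 14 + 22 + 11 + 23 = 70
Optimal value attained by: σ = (4, 1, 3, 2).
Answer: det⊕(T) = 76; verdict: NONSINGULAR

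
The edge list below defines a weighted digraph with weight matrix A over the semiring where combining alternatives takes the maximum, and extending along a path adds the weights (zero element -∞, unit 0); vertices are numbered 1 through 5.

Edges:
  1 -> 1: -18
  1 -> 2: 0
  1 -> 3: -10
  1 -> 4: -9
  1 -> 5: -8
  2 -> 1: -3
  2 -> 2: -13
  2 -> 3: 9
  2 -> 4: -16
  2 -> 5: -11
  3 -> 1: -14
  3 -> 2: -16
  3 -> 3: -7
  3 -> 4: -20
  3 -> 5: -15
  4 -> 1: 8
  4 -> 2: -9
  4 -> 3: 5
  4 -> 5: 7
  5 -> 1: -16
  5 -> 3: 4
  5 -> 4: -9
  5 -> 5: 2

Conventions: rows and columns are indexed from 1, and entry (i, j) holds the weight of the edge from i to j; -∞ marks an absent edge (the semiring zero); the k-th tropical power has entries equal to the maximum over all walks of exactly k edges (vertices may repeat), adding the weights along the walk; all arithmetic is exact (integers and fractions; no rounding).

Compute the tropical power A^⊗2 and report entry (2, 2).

A^⊗2:
  [-1, -13, 9, -16, -2]
  [-5, -3, 2, -11, -6]
  [-12, -14, -7, -23, -13]
  [-9, 8, 11, -1, 9]
  [-1, -12, 6, -7, 4]
Key observation: the optimum is the walk 2->1->2, with weight (-3) + 0 = -3.
Optimal value attained by: walk 2->1->2.
Answer: (A^⊗2)[2][2] = -3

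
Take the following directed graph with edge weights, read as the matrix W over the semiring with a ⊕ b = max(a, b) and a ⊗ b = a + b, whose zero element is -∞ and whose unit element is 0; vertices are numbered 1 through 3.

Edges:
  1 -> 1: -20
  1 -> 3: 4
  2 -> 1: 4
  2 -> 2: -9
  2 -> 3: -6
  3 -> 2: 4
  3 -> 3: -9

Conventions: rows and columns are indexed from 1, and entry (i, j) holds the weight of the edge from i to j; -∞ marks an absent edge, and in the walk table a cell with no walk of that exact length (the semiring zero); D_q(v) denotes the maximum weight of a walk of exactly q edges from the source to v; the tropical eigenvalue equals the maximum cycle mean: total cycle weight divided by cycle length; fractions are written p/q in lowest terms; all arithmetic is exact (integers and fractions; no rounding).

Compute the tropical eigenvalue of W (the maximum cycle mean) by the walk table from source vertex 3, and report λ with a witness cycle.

q=0: [-∞, -∞, 0]
q=1: [-∞, 4, -9]
q=2: [8, -5, -2]
q=3: [-1, 2, 12]
Optimal cycle mean attained by: cycle 1->3->2->1, total 4 + 4 + 4, length 3.
Answer: λ = 4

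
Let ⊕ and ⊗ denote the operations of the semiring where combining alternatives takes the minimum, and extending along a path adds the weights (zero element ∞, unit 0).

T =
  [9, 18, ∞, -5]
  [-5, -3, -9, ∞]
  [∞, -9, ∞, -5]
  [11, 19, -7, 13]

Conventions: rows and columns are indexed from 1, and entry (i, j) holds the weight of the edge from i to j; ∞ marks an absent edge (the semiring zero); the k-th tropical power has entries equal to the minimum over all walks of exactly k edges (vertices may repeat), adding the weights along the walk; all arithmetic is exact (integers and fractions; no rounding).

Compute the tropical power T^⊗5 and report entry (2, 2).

T^⊗2:
  [6, 14, -12, 4]
  [-8, -18, -12, -14]
  [-14, -12, -18, 8]
  [14, -16, 6, -12]
T^⊗3:
  [9, -21, -3, -17]
  [-23, -21, -27, -17]
  [-17, -27, -21, -23]
  [-21, -19, -25, 1]
T^⊗4:
  [-26, -24, -30, -8]
  [-26, -36, -30, -32]
  [-32, -30, -36, -26]
  [-24, -34, -28, -30]
T^⊗5:
  [-29, -39, -33, -35]
  [-41, -39, -45, -35]
  [-35, -45, -39, -41]
  [-39, -37, -43, -33]
Key observation: the optimum is the walk 2->2->3->2->3->2, with weight (-3) + (-9) + (-9) + (-9) + (-9) = -39.
Optimal value attained by: walk 2->2->3->2->3->2.
Answer: (T^⊗5)[2][2] = -39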